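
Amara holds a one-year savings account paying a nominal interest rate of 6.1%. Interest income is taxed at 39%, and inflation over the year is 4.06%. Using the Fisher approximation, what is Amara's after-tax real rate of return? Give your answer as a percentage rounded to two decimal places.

-0.34%

After-tax nominal return = 6.1% × (1 − 0.39) = 3.7210%.
r ≈ 3.7210% − 4.06% → -0.34%.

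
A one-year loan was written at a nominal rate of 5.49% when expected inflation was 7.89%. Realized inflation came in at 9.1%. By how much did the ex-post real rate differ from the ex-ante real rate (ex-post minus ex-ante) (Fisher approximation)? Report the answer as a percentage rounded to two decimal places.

Ex-ante: 5.49% − 7.89% = -2.400%
Ex-post: 5.49% − 9.1% = -3.610%
Difference (ex-post − ex-ante) = -1.2100% → -1.21%.

-1.21%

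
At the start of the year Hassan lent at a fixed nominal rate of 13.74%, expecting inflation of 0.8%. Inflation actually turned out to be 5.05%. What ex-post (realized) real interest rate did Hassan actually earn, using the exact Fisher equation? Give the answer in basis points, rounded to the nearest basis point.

827 basis points

Ex-post: (1 + 0.1374)/(1 + 0.0505) − 1 = 8.2723%
So the realized real rate is 827 basis points.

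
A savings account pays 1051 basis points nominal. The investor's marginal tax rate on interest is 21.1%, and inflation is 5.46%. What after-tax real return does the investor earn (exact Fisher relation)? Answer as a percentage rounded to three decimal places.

2.686%

After-tax nominal return = 10.51% × (1 − 0.211) = 8.29239%.
1 + r = 1.0829239 / 1.05460 = 1.026857
After-tax real rate = 1.026857 − 1 → 2.686%.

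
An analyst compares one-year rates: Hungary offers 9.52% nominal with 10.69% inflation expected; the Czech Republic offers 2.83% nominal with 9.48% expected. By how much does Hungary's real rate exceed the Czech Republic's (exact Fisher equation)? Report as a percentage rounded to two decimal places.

5.02%

Hungary: (1 + 0.0952)/(1 + 0.1069) − 1 = -1.0570%
The Czech Republic: (1 + 0.0283)/(1 + 0.0948) − 1 = -6.0742%
Differential = -1.0570% − (-6.0742%) = 5.0172% → 5.02%.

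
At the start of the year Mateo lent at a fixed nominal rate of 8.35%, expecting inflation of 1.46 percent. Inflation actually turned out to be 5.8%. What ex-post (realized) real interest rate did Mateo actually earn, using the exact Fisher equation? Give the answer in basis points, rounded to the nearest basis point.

Ex-post: (1 + 0.0835)/(1 + 0.0580) − 1 = 2.4102%
So the realized real rate is 241 basis points.

241 basis points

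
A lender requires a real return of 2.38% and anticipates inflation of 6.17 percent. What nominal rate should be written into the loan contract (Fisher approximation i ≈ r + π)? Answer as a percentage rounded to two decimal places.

i ≈ r + π = 2.38% + 6.17% = 8.55%.

8.55%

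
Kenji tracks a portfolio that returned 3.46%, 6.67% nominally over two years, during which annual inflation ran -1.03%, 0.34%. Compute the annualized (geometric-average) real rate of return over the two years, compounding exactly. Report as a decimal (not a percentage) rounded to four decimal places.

Nominal growth factor = 1.0346 × 1.0667 = 1.10360782
Price-level growth factor = 0.9897 × 1.0034 = 0.99306498
Real growth factor = 1.10360782 / 0.99306498 = 1.11131481
Annualized real rate = 1.11131481^(1/2) − 1 = 5.4189% → 0.0542.

0.0542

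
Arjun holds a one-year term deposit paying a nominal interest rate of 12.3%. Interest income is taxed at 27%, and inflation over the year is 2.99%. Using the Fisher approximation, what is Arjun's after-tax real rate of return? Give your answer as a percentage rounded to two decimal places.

5.99%

After-tax nominal return = 12.3% × (1 − 0.27) = 8.9790%.
r ≈ 8.9790% − 2.99% → 5.99%.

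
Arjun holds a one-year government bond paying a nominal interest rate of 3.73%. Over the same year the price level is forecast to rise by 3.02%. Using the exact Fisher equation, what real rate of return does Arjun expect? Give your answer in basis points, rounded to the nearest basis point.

1 + r = 1.03730 / 1.03020 = 1.006892
r = 1.006892 − 1 = 0.6892%, i.e. 69 basis points.

69 basis points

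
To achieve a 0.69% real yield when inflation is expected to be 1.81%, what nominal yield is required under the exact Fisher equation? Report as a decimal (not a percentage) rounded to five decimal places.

(1 + i) = (1 + r)(1 + π) = 1.00690 × 1.01810 = 1.02512489
i = 1.02512489 − 1, so the required nominal rate is 0.02512.

0.02512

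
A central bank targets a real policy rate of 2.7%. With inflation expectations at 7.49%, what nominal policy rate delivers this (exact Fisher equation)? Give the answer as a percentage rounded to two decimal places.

(1 + i) = (1 + r)(1 + π) = 1.02700 × 1.07490 = 1.1039223
i = 1.1039223 − 1, so the required nominal rate is 10.39%.

10.39%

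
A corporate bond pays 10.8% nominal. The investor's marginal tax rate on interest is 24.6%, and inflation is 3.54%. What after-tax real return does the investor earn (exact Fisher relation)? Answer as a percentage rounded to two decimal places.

4.45%

After-tax nominal return = 10.8% × (1 − 0.246) = 8.1432%.
1 + r = 1.081432 / 1.03540 = 1.044458
After-tax real rate = 1.044458 − 1 → 4.45%.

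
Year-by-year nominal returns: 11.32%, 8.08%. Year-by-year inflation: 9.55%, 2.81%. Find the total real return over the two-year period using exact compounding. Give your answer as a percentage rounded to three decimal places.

Compound the nominal returns: 1.1132 × 1.0808 = 1.2031466.
Compound inflation: 1.0955 × 1.0281 = 1.1262836.
Deflate: 1.2031466 / 1.1262836 = 1.0682448.
Total real return = 1.0682448 − 1 → 6.824%.

6.824%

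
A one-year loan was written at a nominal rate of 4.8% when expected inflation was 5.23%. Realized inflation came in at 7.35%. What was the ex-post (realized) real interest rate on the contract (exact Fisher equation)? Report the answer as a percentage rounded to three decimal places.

Ex-post: (1 + 0.0480)/(1 + 0.0735) − 1 = -2.3754%
So the realized real rate is -2.375%.

-2.375%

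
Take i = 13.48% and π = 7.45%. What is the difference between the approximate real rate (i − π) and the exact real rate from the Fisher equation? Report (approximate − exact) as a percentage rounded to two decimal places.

Approximate: r ≈ 13.480% − 7.450% = 6.0300%
Exact: (1 + 0.1348)/(1 + 0.0745) − 1 = 5.6119%
Error = 6.0300% − 5.6119% = 0.4181% → 0.42%.

0.42%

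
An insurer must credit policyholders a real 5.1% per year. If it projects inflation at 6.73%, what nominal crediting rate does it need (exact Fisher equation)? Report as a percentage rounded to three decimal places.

(1 + i) = (1 + r)(1 + π) = 1.05100 × 1.06730 = 1.1217323
i = 1.1217323 − 1, so the required nominal rate is 12.173%.

12.173%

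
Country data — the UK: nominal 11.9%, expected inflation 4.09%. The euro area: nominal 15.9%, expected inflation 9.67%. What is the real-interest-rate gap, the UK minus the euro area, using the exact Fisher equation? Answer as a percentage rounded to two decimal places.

1.82%

The UK: (1 + 0.1190)/(1 + 0.0409) − 1 = 7.5031%
The euro area: (1 + 0.1590)/(1 + 0.0967) − 1 = 5.6807%
Differential = 7.5031% − 5.6807% = 1.8224% → 1.82%.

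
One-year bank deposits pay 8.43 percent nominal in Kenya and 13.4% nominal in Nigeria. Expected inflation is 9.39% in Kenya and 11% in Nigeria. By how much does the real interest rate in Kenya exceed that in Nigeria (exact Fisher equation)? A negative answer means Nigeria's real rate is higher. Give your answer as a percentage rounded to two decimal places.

Kenya: (1 + 0.0843)/(1 + 0.0939) − 1 = -0.8776%
Nigeria: (1 + 0.1340)/(1 + 0.1100) − 1 = 2.1622%
Differential = -0.8776% − 2.1622% = -3.0398% → -3.04%.

-3.04%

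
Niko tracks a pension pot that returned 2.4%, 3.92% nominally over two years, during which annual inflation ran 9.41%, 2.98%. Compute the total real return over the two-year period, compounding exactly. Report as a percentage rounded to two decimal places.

-5.55%

Nominal growth factor = 1.0240 × 1.0392 = 1.064141
Price-level growth factor = 1.0941 × 1.0298 = 1.126704
Real growth factor = 1.064141 / 1.126704 = 0.944472
Total real return = 0.944472 − 1 → -5.55%.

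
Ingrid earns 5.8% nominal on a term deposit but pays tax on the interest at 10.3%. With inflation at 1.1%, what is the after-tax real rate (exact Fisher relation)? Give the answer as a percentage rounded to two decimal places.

After-tax nominal return = 5.8% × (1 − 0.103) = 5.2026%.
1 + r = 1.052026 / 1.01100 = 1.040580
After-tax real rate = 1.040580 − 1 → 4.06%.

4.06%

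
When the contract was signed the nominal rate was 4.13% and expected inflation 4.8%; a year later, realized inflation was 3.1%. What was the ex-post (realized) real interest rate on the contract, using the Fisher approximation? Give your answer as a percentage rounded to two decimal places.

Ex-post: 4.13% − 3.1% = 1.030%
So the realized real rate is 1.03%.

1.03%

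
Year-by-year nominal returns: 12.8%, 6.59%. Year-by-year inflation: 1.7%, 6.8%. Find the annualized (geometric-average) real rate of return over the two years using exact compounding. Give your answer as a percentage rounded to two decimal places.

Nominal growth factor = 1.1280 × 1.0659 = 1.20233520
Price-level growth factor = 1.0170 × 1.0680 = 1.08615600
Real growth factor = 1.20233520 / 1.08615600 = 1.10696364
Annualized real rate = 1.10696364^(1/2) − 1 = 5.2123% → 5.21%.

5.21%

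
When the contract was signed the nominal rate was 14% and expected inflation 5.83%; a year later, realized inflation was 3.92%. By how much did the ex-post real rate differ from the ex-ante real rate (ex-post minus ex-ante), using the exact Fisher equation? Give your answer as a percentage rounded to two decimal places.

1.98%

Ex-ante: (1 + 0.1400)/(1 + 0.0583) − 1 = 7.7199%
Ex-post: (1 + 0.1400)/(1 + 0.0392) − 1 = 9.6998%
Difference (ex-post − ex-ante) = 1.9798% → 1.98%.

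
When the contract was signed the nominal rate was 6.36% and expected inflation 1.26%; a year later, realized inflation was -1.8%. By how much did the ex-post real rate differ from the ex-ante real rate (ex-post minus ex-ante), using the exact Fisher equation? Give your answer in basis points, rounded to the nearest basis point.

Ex-ante: (1 + 0.0636)/(1 + 0.0126) − 1 = 5.0365%
Ex-post: (1 + 0.0636)/(1 − 0.0180) − 1 = 8.3096%
Difference (ex-post − ex-ante) = 3.2730% → 327 basis points.

327 basis points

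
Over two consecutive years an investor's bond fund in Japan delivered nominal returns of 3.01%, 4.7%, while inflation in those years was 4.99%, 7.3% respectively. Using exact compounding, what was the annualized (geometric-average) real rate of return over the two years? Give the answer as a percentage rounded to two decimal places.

Nominal growth factor = 1.0301 × 1.0470 = 1.07851470
Price-level growth factor = 1.0499 × 1.0730 = 1.12654270
Real growth factor = 1.07851470 / 1.12654270 = 0.95736691
Annualized real rate = 0.95736691^(1/2) − 1 = -2.1549% → -2.15%.

-2.15%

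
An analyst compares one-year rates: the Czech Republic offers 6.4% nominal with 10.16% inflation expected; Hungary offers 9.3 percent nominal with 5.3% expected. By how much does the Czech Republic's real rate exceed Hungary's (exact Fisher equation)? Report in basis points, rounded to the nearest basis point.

The Czech Republic: (1 + 0.0640)/(1 + 0.1016) − 1 = -3.4132%
Hungary: (1 + 0.0930)/(1 + 0.0530) − 1 = 3.7987%
Differential = -3.4132% − 3.7987% = -7.2119% → -721 basis points.

-721 basis points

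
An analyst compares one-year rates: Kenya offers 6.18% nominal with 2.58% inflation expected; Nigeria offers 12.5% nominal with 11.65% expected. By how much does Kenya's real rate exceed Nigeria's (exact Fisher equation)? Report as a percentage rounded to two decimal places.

Kenya: (1 + 0.0618)/(1 + 0.0258) − 1 = 3.5095%
Nigeria: (1 + 0.1250)/(1 + 0.1165) − 1 = 0.7613%
Differential = 3.5095% − 0.7613% = 2.7481% → 2.75%.

2.75%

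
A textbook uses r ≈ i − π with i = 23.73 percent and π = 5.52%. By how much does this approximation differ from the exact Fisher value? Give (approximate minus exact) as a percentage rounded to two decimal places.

Approximate: r ≈ 23.730% − 5.520% = 18.2100%
Exact: (1 + 0.2373)/(1 + 0.0552) − 1 = 17.2574%
Error = 18.2100% − 17.2574% = 0.9526% → 0.95%.

0.95%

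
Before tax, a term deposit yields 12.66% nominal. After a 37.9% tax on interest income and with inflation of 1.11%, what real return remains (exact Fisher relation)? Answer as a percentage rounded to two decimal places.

6.68%

After-tax nominal return = 12.66% × (1 − 0.379) = 7.86186%.
1 + r = 1.0786186 / 1.01110 = 1.066777
After-tax real rate = 1.066777 − 1 → 6.68%.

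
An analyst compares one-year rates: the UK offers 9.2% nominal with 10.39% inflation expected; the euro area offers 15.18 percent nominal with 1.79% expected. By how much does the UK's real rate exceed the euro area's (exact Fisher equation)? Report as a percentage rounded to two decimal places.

-14.23%

The UK: (1 + 0.0920)/(1 + 0.1039) − 1 = -1.0780%
The euro area: (1 + 0.1518)/(1 + 0.0179) − 1 = 13.1545%
Differential = -1.0780% − 13.1545% = -14.2325% → -14.23%.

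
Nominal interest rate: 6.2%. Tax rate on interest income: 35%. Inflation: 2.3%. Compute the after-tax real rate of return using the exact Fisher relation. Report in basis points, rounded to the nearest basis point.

169 basis points

After-tax nominal return = 6.2% × (1 − 0.35) = 4.0300%.
1 + r = 1.04030 / 1.02300 = 1.016911
After-tax real rate = 1.016911 − 1 → 169 basis points.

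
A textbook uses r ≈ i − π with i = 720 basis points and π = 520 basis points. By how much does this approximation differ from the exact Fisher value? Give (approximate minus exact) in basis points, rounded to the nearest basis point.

Approximate: r ≈ 7.200% − 5.200% = 2.0000%
Exact: (1 + 0.0720)/(1 + 0.0520) − 1 = 1.9011%
Error = 2.0000% − 1.9011% = 0.0989% → 10 basis points.

10 basis points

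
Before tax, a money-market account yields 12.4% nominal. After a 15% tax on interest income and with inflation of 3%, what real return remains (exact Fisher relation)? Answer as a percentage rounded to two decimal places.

After-tax nominal return = 12.4% × (1 − 0.15) = 10.5400%.
1 + r = 1.10540 / 1.03000 = 1.073204
After-tax real rate = 1.073204 − 1 → 7.32%.

7.32%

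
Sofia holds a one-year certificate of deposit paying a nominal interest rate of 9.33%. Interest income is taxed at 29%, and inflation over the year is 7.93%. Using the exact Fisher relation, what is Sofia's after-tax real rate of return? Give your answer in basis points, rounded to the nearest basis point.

-121 basis points

After-tax nominal return = 9.33% × (1 − 0.29) = 6.6243%.
1 + r = 1.066243 / 1.07930 = 0.987902
After-tax real rate = 0.987902 − 1 → -121 basis points.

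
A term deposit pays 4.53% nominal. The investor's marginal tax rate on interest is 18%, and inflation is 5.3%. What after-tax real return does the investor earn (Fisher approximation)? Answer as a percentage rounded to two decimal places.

After-tax nominal return = 4.53% × (1 − 0.18) = 3.7146%.
r ≈ 3.7146% − 5.3% → -1.59%.

-1.59%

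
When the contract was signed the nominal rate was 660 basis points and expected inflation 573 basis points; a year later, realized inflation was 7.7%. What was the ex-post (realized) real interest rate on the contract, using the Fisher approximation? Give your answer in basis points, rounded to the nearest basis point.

-110 basis points

Ex-post: 6.6% − 7.7% = -1.100%
So the realized real rate is -110 basis points.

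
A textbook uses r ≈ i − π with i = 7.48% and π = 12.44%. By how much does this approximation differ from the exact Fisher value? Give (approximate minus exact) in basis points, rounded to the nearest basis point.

Approximate: r ≈ 7.480% − 12.440% = -4.9600%
Exact: (1 + 0.0748)/(1 + 0.1244) − 1 = -4.4112%
Error = -4.9600% − (-4.4112%) = -0.5488% → -55 basis points.

-55 basis points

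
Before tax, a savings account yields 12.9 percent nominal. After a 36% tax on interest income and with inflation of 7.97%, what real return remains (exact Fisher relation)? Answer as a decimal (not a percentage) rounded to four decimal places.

After-tax nominal return = 12.9% × (1 − 0.36) = 8.2560%.
1 + r = 1.08256 / 1.07970 = 1.002649
After-tax real rate = 1.002649 − 1 → 0.0026.

0.0026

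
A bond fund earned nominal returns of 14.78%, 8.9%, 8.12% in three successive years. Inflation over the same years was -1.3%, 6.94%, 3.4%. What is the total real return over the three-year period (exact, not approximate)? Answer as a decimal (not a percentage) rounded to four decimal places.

Nominal growth factor = 1.1478 × 1.0890 × 1.0812 = 1.351450
Price-level growth factor = 0.9870 × 1.0694 × 1.0340 = 1.091385
Real growth factor = 1.351450 / 1.091385 = 1.238290
Total real return = 1.238290 − 1 → 0.2383.

0.2383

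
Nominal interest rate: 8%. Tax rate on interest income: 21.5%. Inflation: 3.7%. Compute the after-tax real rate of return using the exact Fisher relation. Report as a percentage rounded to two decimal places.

After-tax nominal return = 8% × (1 − 0.215) = 6.2800%.
1 + r = 1.06280 / 1.03700 = 1.024879
After-tax real rate = 1.024879 − 1 → 2.49%.

2.49%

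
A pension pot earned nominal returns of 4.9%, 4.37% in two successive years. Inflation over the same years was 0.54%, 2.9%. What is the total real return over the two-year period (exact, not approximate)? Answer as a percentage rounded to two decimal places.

Nominal growth factor = 1.0490 × 1.0437 = 1.094841
Price-level growth factor = 1.0054 × 1.0290 = 1.034557
Real growth factor = 1.094841 / 1.034557 = 1.058271
Total real return = 1.058271 − 1 → 5.83%.

5.83%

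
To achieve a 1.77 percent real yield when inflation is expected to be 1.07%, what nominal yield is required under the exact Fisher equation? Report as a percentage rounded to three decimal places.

2.859%

(1 + i) = (1 + r)(1 + π) = 1.01770 × 1.01070 = 1.02858939
i = 1.02858939 − 1, so the required nominal rate is 2.859%.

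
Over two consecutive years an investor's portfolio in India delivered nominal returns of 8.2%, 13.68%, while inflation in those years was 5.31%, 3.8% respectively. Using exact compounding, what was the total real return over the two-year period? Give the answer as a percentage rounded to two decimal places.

12.52%

Nominal growth factor = 1.0820 × 1.1368 = 1.230018
Price-level growth factor = 1.0531 × 1.0380 = 1.093118
Real growth factor = 1.230018 / 1.093118 = 1.125238
Total real return = 1.125238 − 1 → 12.52%.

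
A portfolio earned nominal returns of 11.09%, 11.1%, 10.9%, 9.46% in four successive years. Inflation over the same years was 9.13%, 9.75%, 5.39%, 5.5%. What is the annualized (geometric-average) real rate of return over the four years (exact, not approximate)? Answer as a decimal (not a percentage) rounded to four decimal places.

Nominal growth factor = 1.1109 × 1.1110 × 1.1090 × 1.0946 = 1.49822147
Price-level growth factor = 1.0913 × 1.0975 × 1.0539 × 1.0550 = 1.33168206
Real growth factor = 1.49822147 / 1.33168206 = 1.12505944
Annualized real rate = 1.12505944^(1/4) − 1 = 2.9897% → 0.0299.

0.0299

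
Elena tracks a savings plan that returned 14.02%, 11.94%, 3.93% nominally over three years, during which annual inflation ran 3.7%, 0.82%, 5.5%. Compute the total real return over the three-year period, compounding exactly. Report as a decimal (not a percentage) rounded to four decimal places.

Compound the nominal returns: 1.1402 × 1.1194 × 1.0393 = 1.326500.
Compound inflation: 1.0370 × 1.0082 × 1.0550 = 1.103006.
Deflate: 1.326500 / 1.103006 = 1.202623.
Total real return = 1.202623 − 1 → 0.2026.

0.2026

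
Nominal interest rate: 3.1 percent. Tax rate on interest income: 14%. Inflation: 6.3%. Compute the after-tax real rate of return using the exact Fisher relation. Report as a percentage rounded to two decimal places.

After-tax nominal return = 3.1% × (1 − 0.14) = 2.6660%.
1 + r = 1.02666 / 1.06300 = 0.965814
After-tax real rate = 0.965814 − 1 → -3.42%.

-3.42%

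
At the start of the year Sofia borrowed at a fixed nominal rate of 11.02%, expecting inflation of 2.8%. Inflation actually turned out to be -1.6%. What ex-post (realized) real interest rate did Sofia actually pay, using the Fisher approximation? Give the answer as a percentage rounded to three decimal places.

Ex-post: 11.02% − (-1.6%) = 12.620%
So the realized real rate is 12.620%.

12.620%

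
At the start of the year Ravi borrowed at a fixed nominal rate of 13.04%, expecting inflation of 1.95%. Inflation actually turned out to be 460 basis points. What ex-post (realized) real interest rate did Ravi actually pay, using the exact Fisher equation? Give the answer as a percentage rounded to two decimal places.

Ex-post: (1 + 0.1304)/(1 + 0.0460) − 1 = 8.0688%
So the realized real rate is 8.07%.

8.07%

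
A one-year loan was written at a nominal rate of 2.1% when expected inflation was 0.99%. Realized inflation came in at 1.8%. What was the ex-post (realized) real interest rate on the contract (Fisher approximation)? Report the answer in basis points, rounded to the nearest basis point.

30 basis points

Ex-post: 2.1% − 1.8% = 0.300%
So the realized real rate is 30 basis points.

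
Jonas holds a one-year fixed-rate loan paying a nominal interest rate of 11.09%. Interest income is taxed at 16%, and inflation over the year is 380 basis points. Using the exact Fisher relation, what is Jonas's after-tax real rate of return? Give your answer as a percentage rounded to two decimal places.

After-tax nominal return = 11.09% × (1 − 0.16) = 9.3156%.
1 + r = 1.093156 / 1.03800 = 1.053137
After-tax real rate = 1.053137 − 1 → 5.31%.

5.31%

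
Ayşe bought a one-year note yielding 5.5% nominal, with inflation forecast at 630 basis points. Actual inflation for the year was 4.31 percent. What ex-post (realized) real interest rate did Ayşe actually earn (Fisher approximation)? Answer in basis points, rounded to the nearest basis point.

Ex-post: 5.5% − 4.31% = 1.190%
So the realized real rate is 119 basis points.

119 basis points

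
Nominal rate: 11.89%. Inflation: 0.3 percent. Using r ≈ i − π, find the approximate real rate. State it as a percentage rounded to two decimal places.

11.59%

r ≈ i − π = 11.89% − 0.3% = 11.59%.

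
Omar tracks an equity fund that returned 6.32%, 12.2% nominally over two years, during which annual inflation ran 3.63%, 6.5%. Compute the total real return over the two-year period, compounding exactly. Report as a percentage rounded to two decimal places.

8.09%

Nominal growth factor = 1.0632 × 1.1220 = 1.192910
Price-level growth factor = 1.0363 × 1.0650 = 1.103660
Real growth factor = 1.192910 / 1.103660 = 1.080868
Total real return = 1.080868 − 1 → 8.09%.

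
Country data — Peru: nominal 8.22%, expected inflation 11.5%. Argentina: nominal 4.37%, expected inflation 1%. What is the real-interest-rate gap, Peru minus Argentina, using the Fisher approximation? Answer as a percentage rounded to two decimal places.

-6.65%

Peru: 8.22% − 11.5% = -3.280%
Argentina: 4.37% − 1% = 3.370%
Differential = -6.650% → -6.65%.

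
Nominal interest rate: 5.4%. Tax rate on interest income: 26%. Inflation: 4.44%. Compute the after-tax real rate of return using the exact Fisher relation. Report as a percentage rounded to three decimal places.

After-tax nominal return = 5.4% × (1 − 0.26) = 3.9960%.
1 + r = 1.03996 / 1.04440 = 0.995749
After-tax real rate = 0.995749 − 1 → -0.425%.

-0.425%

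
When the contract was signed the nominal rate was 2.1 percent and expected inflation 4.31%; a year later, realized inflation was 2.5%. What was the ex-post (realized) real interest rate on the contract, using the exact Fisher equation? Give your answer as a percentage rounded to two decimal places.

Ex-post: (1 + 0.0210)/(1 + 0.0250) − 1 = -0.3902%
So the realized real rate is -0.39%.

-0.39%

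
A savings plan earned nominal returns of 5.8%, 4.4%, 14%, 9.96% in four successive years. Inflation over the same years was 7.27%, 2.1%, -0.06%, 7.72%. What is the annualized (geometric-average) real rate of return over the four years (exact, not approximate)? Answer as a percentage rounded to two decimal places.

Compound the nominal returns: 1.0580 × 1.0440 × 1.1400 × 1.0996 = 1.38460453.
Compound inflation: 1.0727 × 1.0210 × 0.9994 × 1.0772 = 1.17907033.
Deflate: 1.38460453 / 1.17907033 = 1.17431886.
Annualized real rate = 1.17431886^(1/4) − 1 = 4.0990% → 4.10%.

4.10%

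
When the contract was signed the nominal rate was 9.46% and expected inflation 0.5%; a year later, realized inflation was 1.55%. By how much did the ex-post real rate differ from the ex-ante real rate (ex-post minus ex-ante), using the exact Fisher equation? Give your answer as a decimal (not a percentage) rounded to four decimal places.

Ex-ante: (1 + 0.0946)/(1 + 0.0050) − 1 = 8.9154%
Ex-post: (1 + 0.0946)/(1 + 0.0155) − 1 = 7.7893%
Difference (ex-post − ex-ante) = -1.1262% → -0.0113.

-0.0113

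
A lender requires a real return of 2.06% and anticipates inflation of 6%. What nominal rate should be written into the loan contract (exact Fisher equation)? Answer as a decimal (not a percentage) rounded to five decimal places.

0.08184

(1 + i) = (1 + r)(1 + π) = 1.02060 × 1.06000 = 1.081836
i = 1.081836 − 1, so the required nominal rate is 0.08184.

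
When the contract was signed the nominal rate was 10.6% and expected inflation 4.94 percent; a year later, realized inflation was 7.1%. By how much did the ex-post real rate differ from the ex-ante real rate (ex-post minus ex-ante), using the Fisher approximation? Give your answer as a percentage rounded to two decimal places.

-2.16%

Ex-ante: 10.6% − 4.94% = 5.660%
Ex-post: 10.6% − 7.1% = 3.500%
Difference (ex-post − ex-ante) = -2.1600% → -2.16%.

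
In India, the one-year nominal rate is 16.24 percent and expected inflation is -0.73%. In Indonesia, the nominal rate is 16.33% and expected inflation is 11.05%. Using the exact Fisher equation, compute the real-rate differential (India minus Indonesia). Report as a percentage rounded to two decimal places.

12.34%

India: (1 + 0.1624)/(1 − 0.0073) − 1 = 17.0948%
Indonesia: (1 + 0.1633)/(1 + 0.1105) − 1 = 4.7546%
Differential = 17.0948% − 4.7546% = 12.3402% → 12.34%.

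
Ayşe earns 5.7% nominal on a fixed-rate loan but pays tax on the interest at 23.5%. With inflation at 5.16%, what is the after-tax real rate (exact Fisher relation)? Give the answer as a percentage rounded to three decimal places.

After-tax nominal return = 5.7% × (1 − 0.235) = 4.3605%.
1 + r = 1.043605 / 1.05160 = 0.992397
After-tax real rate = 0.992397 − 1 → -0.760%.

-0.760%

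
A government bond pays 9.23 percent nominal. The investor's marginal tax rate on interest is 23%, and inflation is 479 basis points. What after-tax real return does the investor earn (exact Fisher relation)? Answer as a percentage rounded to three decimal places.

After-tax nominal return = 9.23% × (1 − 0.23) = 7.1071%.
1 + r = 1.071071 / 1.04790 = 1.022112
After-tax real rate = 1.022112 − 1 → 2.211%.

2.211%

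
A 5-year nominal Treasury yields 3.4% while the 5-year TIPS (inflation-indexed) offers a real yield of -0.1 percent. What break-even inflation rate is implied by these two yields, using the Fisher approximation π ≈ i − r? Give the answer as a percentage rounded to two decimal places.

3.50%

π ≈ i − r = 3.4% − (-0.1%) → 3.50%.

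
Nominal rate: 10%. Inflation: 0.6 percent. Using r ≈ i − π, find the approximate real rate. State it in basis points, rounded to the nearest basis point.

940 basis points

r ≈ i − π = 10% − 0.6% = 940 basis points.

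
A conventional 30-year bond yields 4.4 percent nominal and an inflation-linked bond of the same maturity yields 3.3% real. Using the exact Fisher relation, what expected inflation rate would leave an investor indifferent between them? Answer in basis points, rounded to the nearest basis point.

106 basis points

(1 + π) = (1 + i)/(1 + r) = 1.04400 / 1.03300 = 1.010649
Break-even inflation = 1.010649 − 1 → 106 basis points.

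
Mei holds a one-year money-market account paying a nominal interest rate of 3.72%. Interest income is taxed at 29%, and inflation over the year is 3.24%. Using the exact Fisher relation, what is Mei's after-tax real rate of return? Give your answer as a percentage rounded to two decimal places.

-0.58%

After-tax nominal return = 3.72% × (1 − 0.29) = 2.6412%.
1 + r = 1.026412 / 1.03240 = 0.994200
After-tax real rate = 0.994200 − 1 → -0.58%.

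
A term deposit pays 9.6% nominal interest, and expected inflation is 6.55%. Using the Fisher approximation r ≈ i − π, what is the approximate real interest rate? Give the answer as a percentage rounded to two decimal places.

r ≈ i − π = 9.6% − 6.55% = 3.05%.

3.05%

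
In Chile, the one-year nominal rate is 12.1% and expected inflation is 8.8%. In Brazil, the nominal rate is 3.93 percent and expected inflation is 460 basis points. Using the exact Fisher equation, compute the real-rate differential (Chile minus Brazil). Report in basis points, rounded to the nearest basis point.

Chile: (1 + 0.1210)/(1 + 0.0880) − 1 = 3.0331%
Brazil: (1 + 0.0393)/(1 + 0.0460) − 1 = -0.6405%
Differential = 3.0331% − (-0.6405%) = 3.6736% → 367 basis points.

367 basis points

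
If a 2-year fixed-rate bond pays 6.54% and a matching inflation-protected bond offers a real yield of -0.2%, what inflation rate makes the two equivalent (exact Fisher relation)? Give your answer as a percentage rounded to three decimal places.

6.754%

(1 + π) = (1 + i)/(1 + r) = 1.06540 / 0.99800 = 1.0675351
Break-even inflation = 1.0675351 − 1 → 6.754%.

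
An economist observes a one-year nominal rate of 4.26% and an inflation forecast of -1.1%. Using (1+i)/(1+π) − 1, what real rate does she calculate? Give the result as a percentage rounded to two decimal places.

By the Fisher equation, 1 + r = (1 + i)/(1 + π).
1 + r = 1.04260 / 0.98900 = 1.054196
r = 1.054196 − 1 = 5.4196%, i.e. 5.42%.

5.42%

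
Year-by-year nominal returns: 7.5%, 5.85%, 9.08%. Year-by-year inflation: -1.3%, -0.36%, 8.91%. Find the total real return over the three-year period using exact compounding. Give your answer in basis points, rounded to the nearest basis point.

1588 basis points

Compound the nominal returns: 1.0750 × 1.0585 × 1.0908 = 1.241208.
Compound inflation: 0.9870 × 0.9964 × 1.0891 = 1.071072.
Deflate: 1.241208 / 1.071072 = 1.158846.
Total real return = 1.158846 − 1 → 1588 basis points.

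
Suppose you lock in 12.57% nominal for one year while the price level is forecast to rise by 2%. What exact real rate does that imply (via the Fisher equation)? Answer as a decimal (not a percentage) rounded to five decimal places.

0.10363

By the Fisher equation, 1 + r = (1 + i)/(1 + π).
1 + r = 1.12570 / 1.02000 = 1.103627
r = 1.103627 − 1 = 10.3627%, i.e. 0.10363.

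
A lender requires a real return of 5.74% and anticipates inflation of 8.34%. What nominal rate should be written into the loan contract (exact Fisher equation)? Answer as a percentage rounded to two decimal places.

14.56%

(1 + i) = (1 + r)(1 + π) = 1.05740 × 1.08340 = 1.14558716
i = 1.14558716 − 1, so the required nominal rate is 14.56%.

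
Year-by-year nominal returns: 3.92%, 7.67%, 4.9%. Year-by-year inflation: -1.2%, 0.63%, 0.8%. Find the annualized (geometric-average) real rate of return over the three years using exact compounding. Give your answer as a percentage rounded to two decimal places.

Compound the nominal returns: 1.0392 × 1.0767 × 1.0490 = 1.17373307.
Compound inflation: 0.9880 × 1.0063 × 1.0080 = 1.00217820.
Deflate: 1.17373307 / 1.00217820 = 1.17118200.
Annualized real rate = 1.17118200^(1/3) − 1 = 5.4083% → 5.41%.

5.41%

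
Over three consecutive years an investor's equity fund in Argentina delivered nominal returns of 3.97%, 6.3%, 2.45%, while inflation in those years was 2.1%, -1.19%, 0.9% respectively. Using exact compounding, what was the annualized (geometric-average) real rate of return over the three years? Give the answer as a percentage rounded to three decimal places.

3.612%

Nominal growth factor = 1.0397 × 1.0630 × 1.0245 = 1.13227853
Price-level growth factor = 1.0210 × 0.9881 × 1.0090 = 1.01792975
Real growth factor = 1.13227853 / 1.01792975 = 1.11233464
Annualized real rate = 1.11233464^(1/3) − 1 = 3.6124% → 3.612%.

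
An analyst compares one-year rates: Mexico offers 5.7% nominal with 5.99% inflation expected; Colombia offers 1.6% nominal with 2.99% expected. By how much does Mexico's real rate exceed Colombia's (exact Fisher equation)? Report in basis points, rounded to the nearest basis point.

Mexico: (1 + 0.0570)/(1 + 0.0599) − 1 = -0.2736%
Colombia: (1 + 0.0160)/(1 + 0.0299) − 1 = -1.3496%
Differential = -0.2736% − (-1.3496%) = 1.0760% → 108 basis points.

108 basis points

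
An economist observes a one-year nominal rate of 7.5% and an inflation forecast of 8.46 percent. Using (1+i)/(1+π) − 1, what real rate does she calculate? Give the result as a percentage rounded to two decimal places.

1 + r = 1.07500 / 1.08460 = 0.991149
r = 0.991149 − 1 = -0.8851%, i.e. -0.89%.

-0.89%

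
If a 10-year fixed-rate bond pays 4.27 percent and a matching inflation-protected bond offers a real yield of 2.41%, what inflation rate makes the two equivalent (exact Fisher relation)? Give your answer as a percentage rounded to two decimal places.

(1 + π) = (1 + i)/(1 + r) = 1.04270 / 1.02410 = 1.018162
Break-even inflation = 1.018162 − 1 → 1.82%.

1.82%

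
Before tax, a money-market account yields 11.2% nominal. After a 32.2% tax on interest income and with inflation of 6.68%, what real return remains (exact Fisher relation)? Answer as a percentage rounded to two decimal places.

After-tax nominal return = 11.2% × (1 − 0.322) = 7.5936%.
1 + r = 1.075936 / 1.06680 = 1.008564
After-tax real rate = 1.008564 − 1 → 0.86%.

0.86%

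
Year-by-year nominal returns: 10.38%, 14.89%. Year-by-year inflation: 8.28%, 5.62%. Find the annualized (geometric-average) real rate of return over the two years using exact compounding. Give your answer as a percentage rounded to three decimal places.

Nominal growth factor = 1.1038 × 1.1489 = 1.26815582
Price-level growth factor = 1.0828 × 1.0562 = 1.14365336
Real growth factor = 1.26815582 / 1.14365336 = 1.10886381
Annualized real rate = 1.10886381^(1/2) − 1 = 5.3026% → 5.303%.

5.303%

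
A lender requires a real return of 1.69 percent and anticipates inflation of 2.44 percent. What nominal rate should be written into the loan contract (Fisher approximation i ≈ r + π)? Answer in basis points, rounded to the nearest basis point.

413 basis points

i ≈ r + π = 1.69% + 2.44% = 413 basis points.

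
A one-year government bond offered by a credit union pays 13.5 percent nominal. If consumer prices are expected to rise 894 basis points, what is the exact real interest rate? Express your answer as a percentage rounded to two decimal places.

4.19%

1 + r = 1.13500 / 1.08940 = 1.041858
r = 1.041858 − 1 = 4.1858%, i.e. 4.19%.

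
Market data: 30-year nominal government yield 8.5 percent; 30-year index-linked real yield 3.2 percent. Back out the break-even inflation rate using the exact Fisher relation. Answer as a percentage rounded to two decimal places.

(1 + π) = (1 + i)/(1 + r) = 1.08500 / 1.03200 = 1.051357
Break-even inflation = 1.051357 − 1 → 5.14%.

5.14%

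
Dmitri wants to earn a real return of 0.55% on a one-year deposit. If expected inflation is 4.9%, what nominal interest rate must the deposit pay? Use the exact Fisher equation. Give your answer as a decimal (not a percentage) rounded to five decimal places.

(1 + i) = (1 + r)(1 + π) = 1.00550 × 1.04900 = 1.0547695
i = 1.0547695 − 1, so the required nominal rate is 0.05477.

0.05477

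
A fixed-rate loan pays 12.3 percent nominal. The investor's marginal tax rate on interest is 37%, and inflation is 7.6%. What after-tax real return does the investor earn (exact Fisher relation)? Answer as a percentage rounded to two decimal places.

0.14%

After-tax nominal return = 12.3% × (1 − 0.37) = 7.7490%.
1 + r = 1.07749 / 1.07600 = 1.001385
After-tax real rate = 1.001385 − 1 → 0.14%.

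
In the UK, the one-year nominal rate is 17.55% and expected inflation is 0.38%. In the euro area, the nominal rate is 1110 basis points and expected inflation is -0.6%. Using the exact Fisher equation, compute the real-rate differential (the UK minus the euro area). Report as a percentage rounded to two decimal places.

5.33%

The UK: (1 + 0.1755)/(1 + 0.0038) − 1 = 17.1050%
The euro area: (1 + 0.1110)/(1 − 0.0060) − 1 = 11.7706%
Differential = 17.1050% − 11.7706% = 5.3344% → 5.33%.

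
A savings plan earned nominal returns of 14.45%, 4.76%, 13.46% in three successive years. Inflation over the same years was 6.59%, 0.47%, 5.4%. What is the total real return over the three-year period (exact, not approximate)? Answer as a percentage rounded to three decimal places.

Compound the nominal returns: 1.1445 × 1.0476 × 1.1346 = 1.360361.
Compound inflation: 1.0659 × 1.0047 × 1.0540 = 1.128739.
Deflate: 1.360361 / 1.128739 = 1.205204.
Total real return = 1.205204 − 1 → 20.520%.

20.520%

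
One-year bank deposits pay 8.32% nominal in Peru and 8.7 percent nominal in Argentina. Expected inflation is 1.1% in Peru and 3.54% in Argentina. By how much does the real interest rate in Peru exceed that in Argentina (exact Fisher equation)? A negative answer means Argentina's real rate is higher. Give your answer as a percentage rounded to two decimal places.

Peru: (1 + 0.0832)/(1 + 0.0110) − 1 = 7.1414%
Argentina: (1 + 0.0870)/(1 + 0.0354) − 1 = 4.9836%
Differential = 7.1414% − 4.9836% = 2.1579% → 2.16%.

2.16%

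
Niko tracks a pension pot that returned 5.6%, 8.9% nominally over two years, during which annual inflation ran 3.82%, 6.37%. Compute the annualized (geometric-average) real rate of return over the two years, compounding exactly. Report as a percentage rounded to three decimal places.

2.046%

Nominal growth factor = 1.0560 × 1.0890 = 1.14998400
Price-level growth factor = 1.0382 × 1.0637 = 1.10433334
Real growth factor = 1.14998400 / 1.10433334 = 1.04133775
Annualized real rate = 1.04133775^(1/2) − 1 = 2.0460% → 2.046%.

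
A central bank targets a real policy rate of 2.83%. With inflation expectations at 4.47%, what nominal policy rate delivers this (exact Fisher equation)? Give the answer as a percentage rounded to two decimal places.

7.43%

(1 + i) = (1 + r)(1 + π) = 1.02830 × 1.04470 = 1.07426501
i = 1.07426501 − 1, so the required nominal rate is 7.43%.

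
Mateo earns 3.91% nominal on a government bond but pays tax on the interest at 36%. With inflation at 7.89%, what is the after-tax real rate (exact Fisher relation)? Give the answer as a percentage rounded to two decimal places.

After-tax nominal return = 3.91% × (1 − 0.36) = 2.5024%.
1 + r = 1.025024 / 1.07890 = 0.950064
After-tax real rate = 0.950064 − 1 → -4.99%.

-4.99%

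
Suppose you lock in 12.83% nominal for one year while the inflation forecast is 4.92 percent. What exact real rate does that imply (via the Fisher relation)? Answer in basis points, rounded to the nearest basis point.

754 basis points

By the Fisher relation, 1 + r = (1 + i)/(1 + π).
1 + r = 1.12830 / 1.04920 = 1.075391
r = 1.075391 − 1 = 7.5391%, i.e. 754 basis points.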